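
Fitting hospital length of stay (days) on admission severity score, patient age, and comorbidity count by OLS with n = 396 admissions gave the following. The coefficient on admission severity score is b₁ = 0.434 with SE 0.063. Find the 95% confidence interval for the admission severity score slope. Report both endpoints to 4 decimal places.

(0.3101, 0.5579)

df = n − k − 1 = 396 − 3 − 1 = 392.
t* = t_{0.025, 392} = 1.966034.
Margin = t* × SE = 1.966034 × 0.063 = 0.123860.
CI: 0.434 ± 0.123860 → (0.3101, 0.5579).
With 95% confidence, each one-unit increase in admission severity score is associated with a change of between 0.3101 and 0.5579 days in hospital length of stay, holding the other predictors fixed.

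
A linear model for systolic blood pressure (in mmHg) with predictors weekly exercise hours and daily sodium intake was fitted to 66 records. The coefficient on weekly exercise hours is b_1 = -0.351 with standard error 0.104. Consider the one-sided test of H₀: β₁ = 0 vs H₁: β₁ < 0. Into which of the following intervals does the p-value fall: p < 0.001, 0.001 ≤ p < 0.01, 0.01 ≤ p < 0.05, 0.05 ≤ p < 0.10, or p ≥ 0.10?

t = -0.351 / 0.104 = -3.375.
df = n − k − 1 = 66 − 2 − 1 = 63.
One-sided p = P(T_{63} < t) ≈ 0.0006.
So p < 0.001.

p < 0.001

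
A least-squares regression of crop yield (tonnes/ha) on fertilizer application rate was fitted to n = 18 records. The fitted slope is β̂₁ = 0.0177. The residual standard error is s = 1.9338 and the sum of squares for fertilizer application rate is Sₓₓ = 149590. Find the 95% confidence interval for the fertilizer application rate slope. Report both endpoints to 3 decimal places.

SE(β̂₁) = s/√Sₓₓ = 1.9338/√149590 = 0.00499989.
df = n − 2 = 16.
t* = t_{0.025, 16} = 2.119905.
Margin = t* × SE = 2.119905 × 0.00499989 = 0.01060.
CI: 0.0177 ± 0.01060 → (0.007, 0.028).
With 95% confidence, each one-unit increase in fertilizer application rate is associated with a change of between 0.007 and 0.028 tonnes/ha in crop yield.

(0.007, 0.028)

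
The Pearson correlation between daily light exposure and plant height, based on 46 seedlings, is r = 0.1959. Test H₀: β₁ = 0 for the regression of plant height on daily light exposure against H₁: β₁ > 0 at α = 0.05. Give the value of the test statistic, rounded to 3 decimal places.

t = 1.325

t = r·√(n − 2)/√(1 − r²) = 0.1959·√44/√0.961623 = 1.325.
df = n − 2 = 44.
One-sided p ≈ 0.0960, which is ≥ 0.05, so fail to reject H₀.
The data do not give significant evidence of a linear association between daily light exposure and plant height.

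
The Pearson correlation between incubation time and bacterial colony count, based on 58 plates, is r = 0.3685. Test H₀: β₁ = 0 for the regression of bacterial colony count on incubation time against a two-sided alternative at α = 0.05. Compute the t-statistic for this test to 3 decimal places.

t = 2.966

t = r·√(n − 2)/√(1 − r²) = 0.3685·√56/√0.864208 = 2.966.
df = n − 2 = 56.
Two-sided p ≈ 0.0044, which is < 0.05, so reject H₀.
There is evidence of a linear association between incubation time and bacterial colony count.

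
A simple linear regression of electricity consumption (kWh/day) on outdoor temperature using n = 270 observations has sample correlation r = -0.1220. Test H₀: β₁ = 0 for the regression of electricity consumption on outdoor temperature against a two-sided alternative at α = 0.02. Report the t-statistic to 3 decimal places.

t = -2.012

t = r·√(n − 2)/√(1 − r²) = -0.1220·√268/√0.985116 = -2.012.
df = n − 2 = 268.
Two-sided p ≈ 0.0452, which is ≥ 0.02, so fail to reject H₀.
The data do not give significant evidence of a linear association between outdoor temperature and electricity consumption.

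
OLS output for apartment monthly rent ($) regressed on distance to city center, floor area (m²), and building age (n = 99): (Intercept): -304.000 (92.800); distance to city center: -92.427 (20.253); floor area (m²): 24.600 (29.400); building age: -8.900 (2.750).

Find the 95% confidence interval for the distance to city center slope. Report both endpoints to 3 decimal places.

Read off: b = -92.427, SE = 20.253 for distance to city center.
df = n − k − 1 = 99 − 3 − 1 = 95.
t* = t_{0.025, 95} = 1.985251.
Margin = t* × SE = 1.985251 × 20.253 = 40.20729.
CI: -92.427 ± 40.20729 → (-132.634, -52.220).

(-132.634, -52.220)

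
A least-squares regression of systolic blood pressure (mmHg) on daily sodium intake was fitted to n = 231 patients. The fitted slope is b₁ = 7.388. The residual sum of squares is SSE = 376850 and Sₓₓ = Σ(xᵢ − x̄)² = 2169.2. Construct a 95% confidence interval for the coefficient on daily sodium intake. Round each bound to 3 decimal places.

(5.672, 9.104)

MSE = SSE/(n − 2) = 376850/229 = 1645.63.
SE(b₁) = √(MSE/Sₓₓ) = √(1645.63/2169.2) = 0.870997.
df = n − 2 = 229.
t* = t_{0.025, 229} = 1.970377.
Margin = t* × SE = 1.970377 × 0.870997 = 1.71619.
CI: 7.388 ± 1.71619 → (5.672, 9.104).
With 95% confidence, each one-unit increase in daily sodium intake is associated with a change of between 5.672 and 9.104 mmHg in systolic blood pressure.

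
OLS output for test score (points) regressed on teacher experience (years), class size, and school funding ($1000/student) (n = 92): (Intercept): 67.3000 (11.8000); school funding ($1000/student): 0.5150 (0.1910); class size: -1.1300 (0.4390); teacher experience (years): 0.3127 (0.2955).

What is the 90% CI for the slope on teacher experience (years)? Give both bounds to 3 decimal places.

Read off: b = 0.3127, SE = 0.2955 for teacher experience (years).
df = n − k − 1 = 92 − 3 − 1 = 88.
t* = t_{0.05, 88} = 1.662354.
Margin = t* × SE = 1.662354 × 0.2955 = 0.49123.
CI: 0.3127 ± 0.49123 → (-0.179, 0.804).

(-0.179, 0.804)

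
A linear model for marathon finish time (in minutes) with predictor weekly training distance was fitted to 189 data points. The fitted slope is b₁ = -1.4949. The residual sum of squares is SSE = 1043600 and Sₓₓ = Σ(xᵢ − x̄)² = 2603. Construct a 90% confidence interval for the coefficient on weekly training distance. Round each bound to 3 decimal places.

MSE = SSE/(n − 2) = 1043600/187 = 5580.75.
SE(b₁) = √(MSE/Sₓₓ) = √(5580.75/2603) = 1.46423.
df = n − 2 = 187.
t* = t_{0.05, 187} = 1.653043.
Margin = t* × SE = 1.653043 × 1.46423 = 2.42043.
CI: -1.4949 ± 2.42043 → (-3.915, 0.926).
With 90% confidence, each one-unit increase in weekly training distance is associated with a change of between -3.915 and 0.926 minutes in marathon finish time.

(-3.915, 0.926)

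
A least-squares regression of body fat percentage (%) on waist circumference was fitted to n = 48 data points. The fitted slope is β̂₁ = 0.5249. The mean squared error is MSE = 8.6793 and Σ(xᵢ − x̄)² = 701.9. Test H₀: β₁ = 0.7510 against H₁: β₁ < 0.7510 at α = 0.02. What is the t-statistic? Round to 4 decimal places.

t = -2.0333

SE(β̂₁) = √(MSE/Sₓₓ) = √(8.6793/701.9) = 0.1112.
t = (0.5249 − 0.7510) / 0.1112 = -2.0333.
df = n − 2 = 46.
One-sided p ≈ 0.0239, which is ≥ 0.02, so fail to reject H₀.
The data do not give significant evidence that the true slope on waist circumference is below 0.7510 % per unit.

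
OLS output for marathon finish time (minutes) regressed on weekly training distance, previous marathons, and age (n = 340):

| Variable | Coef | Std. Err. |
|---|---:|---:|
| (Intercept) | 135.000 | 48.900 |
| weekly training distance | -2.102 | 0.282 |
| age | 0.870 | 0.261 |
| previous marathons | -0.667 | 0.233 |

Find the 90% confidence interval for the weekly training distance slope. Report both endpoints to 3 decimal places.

Read off: b = -2.102, SE = 0.282 for weekly training distance.
df = n − k − 1 = 340 − 3 − 1 = 336.
t* = t_{0.05, 336} = 1.649401.
Margin = t* × SE = 1.649401 × 0.282 = 0.46513.
CI: -2.102 ± 0.46513 → (-2.567, -1.637).

(-2.567, -1.637)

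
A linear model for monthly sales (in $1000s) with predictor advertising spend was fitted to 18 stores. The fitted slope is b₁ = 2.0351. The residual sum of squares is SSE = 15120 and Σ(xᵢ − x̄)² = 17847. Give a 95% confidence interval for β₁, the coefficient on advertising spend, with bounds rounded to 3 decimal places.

(1.547, 2.523)

MSE = SSE/(n − 2) = 15120/16 = 945.
SE(b₁) = √(MSE/Sₓₓ) = √(945/17847) = 0.230109.
df = n − 2 = 16.
t* = t_{0.025, 16} = 2.119905.
Margin = t* × SE = 2.119905 × 0.230109 = 0.48781.
CI: 2.0351 ± 0.48781 → (1.547, 2.523).
With 95% confidence, each one-unit increase in advertising spend is associated with a change of between 1.547 and 2.523 $1000s in monthly sales.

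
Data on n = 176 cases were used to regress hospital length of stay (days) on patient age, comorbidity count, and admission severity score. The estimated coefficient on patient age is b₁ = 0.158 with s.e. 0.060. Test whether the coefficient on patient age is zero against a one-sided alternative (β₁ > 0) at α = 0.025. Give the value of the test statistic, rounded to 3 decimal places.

H₀: β₁ = 0 vs H₁: β₁ > 0.
t = (b₁ − β₁⁰)/SE = 0.158 / 0.060 = 2.633.
df = n − k − 1 = 176 − 3 − 1 = 172.
One-sided p ≈ 0.0046, which is < 0.025, so reject H₀.
There is evidence that the true slope on patient age is positive, holding the other predictors fixed.

t = 2.633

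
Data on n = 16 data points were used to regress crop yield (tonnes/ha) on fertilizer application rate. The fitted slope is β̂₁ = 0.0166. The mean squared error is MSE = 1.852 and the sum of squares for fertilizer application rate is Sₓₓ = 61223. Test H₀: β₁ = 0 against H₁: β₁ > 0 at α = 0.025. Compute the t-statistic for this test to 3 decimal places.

SE(β̂₁) = √(MSE/Sₓₓ) = √(1.852/61223) = 0.00550001.
t = 0.0166 / 0.00550001 = 3.018.
df = n − 2 = 14.
One-sided p ≈ 0.0046, which is < 0.025, so reject H₀.
There is evidence that the true slope on fertilizer application rate is positive.

t = 3.018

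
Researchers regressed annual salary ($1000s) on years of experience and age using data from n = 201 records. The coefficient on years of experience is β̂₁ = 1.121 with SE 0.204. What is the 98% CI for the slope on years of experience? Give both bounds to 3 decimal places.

df = n − k − 1 = 201 − 2 − 1 = 198.
t* = t_{0.01, 198} = 2.345328.
Margin = t* × SE = 2.345328 × 0.204 = 0.47845.
CI: 1.121 ± 0.47845 → (0.643, 1.599).
With 98% confidence, each one-unit increase in years of experience is associated with a change of between 0.643 and 1.599 $1000s in annual salary, holding the other predictors fixed.

(0.643, 1.599)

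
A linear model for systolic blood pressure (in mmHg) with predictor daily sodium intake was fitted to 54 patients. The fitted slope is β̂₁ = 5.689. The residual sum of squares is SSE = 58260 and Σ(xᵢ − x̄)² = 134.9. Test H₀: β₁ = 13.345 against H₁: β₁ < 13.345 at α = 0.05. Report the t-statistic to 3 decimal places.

MSE = SSE/(n − 2) = 58260/52 = 1120.38.
SE(β̂₁) = √(MSE/Sₓₓ) = √(1120.38/134.9) = 2.88189.
t = (5.689 − 13.345) / 2.88189 = -2.657.
df = n − 2 = 52.
One-sided p ≈ 0.0052, which is < 0.05, so reject H₀.
There is evidence that the true slope on daily sodium intake is below 13.345 mmHg per unit.

t = -2.657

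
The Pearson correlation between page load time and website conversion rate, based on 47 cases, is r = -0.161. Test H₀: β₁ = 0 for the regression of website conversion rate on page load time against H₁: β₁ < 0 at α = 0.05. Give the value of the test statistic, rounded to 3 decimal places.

t = -1.094

t = r·√(n − 2)/√(1 − r²) = -0.161·√45/√0.974079 = -1.094.
df = n − 2 = 45.
One-sided p ≈ 0.1398, which is ≥ 0.05, so fail to reject H₀.
The data do not give significant evidence of a linear association between page load time and website conversion rate.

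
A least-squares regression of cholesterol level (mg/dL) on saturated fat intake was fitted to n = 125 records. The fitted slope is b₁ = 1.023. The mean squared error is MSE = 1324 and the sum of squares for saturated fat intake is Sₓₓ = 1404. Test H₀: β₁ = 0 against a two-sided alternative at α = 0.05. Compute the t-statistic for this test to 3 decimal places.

t = 1.053

SE(b₁) = √(MSE/Sₓₓ) = √(1324/1404) = 0.971092.
t = 1.023 / 0.971092 = 1.053.
df = n − 2 = 123.
Two-sided p ≈ 0.2942, which is ≥ 0.05, so fail to reject H₀.
The data do not give significant evidence of an association between saturated fat intake and cholesterol level.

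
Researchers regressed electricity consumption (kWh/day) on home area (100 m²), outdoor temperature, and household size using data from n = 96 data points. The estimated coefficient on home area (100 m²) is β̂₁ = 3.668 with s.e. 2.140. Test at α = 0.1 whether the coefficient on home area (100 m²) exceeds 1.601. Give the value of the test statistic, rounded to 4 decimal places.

H₀: β₁ = 1.601 vs H₁: β₁ > 1.601.
t = (β̂₁ − β₁⁰)/SE = (3.668 − 1.601) / 2.140 = 0.9659.
df = n − k − 1 = 96 − 3 − 1 = 92.
One-sided p ≈ 0.1683, which is ≥ 0.1, so fail to reject H₀.
The data do not give significant evidence that the true slope on home area (100 m²) exceeds 1.601 kWh/day per unit, holding the other predictors fixed.

t = 0.9659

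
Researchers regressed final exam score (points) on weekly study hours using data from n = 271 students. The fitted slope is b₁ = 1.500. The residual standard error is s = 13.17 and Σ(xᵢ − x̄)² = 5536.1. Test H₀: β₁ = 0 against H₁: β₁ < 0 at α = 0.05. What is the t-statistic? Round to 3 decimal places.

SE(b₁) = s/√Sₓₓ = 13.17/√5536.1 = 0.177004.
t = 1.500 / 0.177004 = 8.474.
df = n − 2 = 269.
One-sided p ≈ 1.0000, which is ≥ 0.05, so fail to reject H₀.
The data do not give significant evidence that the true slope on weekly study hours is negative.

t = 8.474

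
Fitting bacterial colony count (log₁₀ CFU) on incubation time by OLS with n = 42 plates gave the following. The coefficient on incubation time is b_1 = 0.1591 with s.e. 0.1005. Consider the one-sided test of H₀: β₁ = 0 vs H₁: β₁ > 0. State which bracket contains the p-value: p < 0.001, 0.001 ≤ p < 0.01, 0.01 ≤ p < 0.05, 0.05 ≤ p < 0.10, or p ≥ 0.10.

t = 0.1591 / 0.1005 = 1.583.
df = n − 2 = 42 − 2 = 40.
One-sided p = P(T_{40} > t) ≈ 0.0606.
So 0.05 ≤ p < 0.10.

0.05 ≤ p < 0.10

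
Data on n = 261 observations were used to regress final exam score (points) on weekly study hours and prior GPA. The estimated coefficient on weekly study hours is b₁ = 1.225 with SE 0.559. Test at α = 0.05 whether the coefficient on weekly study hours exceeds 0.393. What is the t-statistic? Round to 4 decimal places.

H₀: β₁ = 0.393 vs H₁: β₁ > 0.393.
t = (b₁ − β₁⁰)/SE = (1.225 − 0.393) / 0.559 = 1.4884.
df = n − k − 1 = 261 − 2 − 1 = 258.
One-sided p ≈ 0.0689, which is ≥ 0.05, so fail to reject H₀.
The data do not give significant evidence that the true slope on weekly study hours exceeds 0.393 points per unit, holding the other predictors fixed.

t = 1.4884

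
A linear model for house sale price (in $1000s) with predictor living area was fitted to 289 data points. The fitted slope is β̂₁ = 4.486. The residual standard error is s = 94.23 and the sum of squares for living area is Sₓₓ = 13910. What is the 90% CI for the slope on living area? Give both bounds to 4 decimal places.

(3.1676, 5.8044)

SE(β̂₁) = s/√Sₓₓ = 94.23/√13910 = 0.798961.
df = n − 2 = 287.
t* = t_{0.05, 287} = 1.65018.
Margin = t* × SE = 1.65018 × 0.798961 = 1.318430.
CI: 4.486 ± 1.318430 → (3.1676, 5.8044).
With 90% confidence, each one-unit increase in living area is associated with a change of between 3.1676 and 5.8044 $1000s in house sale price.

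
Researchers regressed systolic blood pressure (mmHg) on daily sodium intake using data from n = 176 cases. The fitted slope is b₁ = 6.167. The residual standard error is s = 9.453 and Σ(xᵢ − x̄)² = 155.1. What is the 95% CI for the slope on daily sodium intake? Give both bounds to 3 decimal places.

SE(b₁) = s/√Sₓₓ = 9.453/√155.1 = 0.759038.
df = n − 2 = 174.
t* = t_{0.025, 174} = 1.973691.
Margin = t* × SE = 1.973691 × 0.759038 = 1.49811.
CI: 6.167 ± 1.49811 → (4.669, 7.665).
With 95% confidence, each one-unit increase in daily sodium intake is associated with a change of between 4.669 and 7.665 mmHg in systolic blood pressure.

(4.669, 7.665)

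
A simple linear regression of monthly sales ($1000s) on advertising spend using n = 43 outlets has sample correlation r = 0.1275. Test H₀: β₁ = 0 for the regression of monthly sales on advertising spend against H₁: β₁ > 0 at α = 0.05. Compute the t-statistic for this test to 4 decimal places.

t = 0.8231

t = r·√(n − 2)/√(1 − r²) = 0.1275·√41/√0.983744 = 0.8231.
df = n − 2 = 41.
One-sided p ≈ 0.2076, which is ≥ 0.05, so fail to reject H₀.
The data do not give significant evidence of a linear association between advertising spend and monthly sales.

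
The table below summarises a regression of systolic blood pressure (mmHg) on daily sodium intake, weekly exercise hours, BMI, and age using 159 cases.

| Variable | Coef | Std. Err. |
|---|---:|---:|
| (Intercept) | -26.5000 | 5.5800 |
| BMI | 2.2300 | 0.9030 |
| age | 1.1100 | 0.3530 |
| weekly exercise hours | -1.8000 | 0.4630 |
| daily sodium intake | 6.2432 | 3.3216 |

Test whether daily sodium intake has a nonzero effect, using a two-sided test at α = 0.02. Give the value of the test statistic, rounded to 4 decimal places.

Read off: b = 6.2432, SE = 3.3216 for daily sodium intake.
H₀: β₁ = 0 vs H₁: β₁ ≠ 0.
t = 6.2432 / 3.3216 = 1.8796.
df = n − k − 1 = 159 − 4 − 1 = 154.
Two-sided p ≈ 0.0621, which is ≥ 0.02, so fail to reject H₀.
The data do not give significant evidence of an association between daily sodium intake and systolic blood pressure, after adjusting for the other predictors.

t = 1.8796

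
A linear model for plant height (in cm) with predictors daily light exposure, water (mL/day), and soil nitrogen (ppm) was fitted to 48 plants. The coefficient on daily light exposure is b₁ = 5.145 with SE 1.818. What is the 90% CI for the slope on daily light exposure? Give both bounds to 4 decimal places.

df = n − k − 1 = 48 − 3 − 1 = 44.
t* = t_{0.05, 44} = 1.68023.
Margin = t* × SE = 1.68023 × 1.818 = 3.054658.
CI: 5.145 ± 3.054658 → (2.0903, 8.1997).
With 90% confidence, each one-unit increase in daily light exposure is associated with a change of between 2.0903 and 8.1997 cm in plant height, holding the other predictors fixed.

(2.0903, 8.1997)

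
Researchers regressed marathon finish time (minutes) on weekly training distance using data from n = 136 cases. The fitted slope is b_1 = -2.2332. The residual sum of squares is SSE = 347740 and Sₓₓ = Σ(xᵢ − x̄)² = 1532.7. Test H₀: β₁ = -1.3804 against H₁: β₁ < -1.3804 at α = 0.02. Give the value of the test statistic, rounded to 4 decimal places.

t = -0.6554

MSE = SSE/(n − 2) = 347740/134 = 2595.07.
SE(b_1) = √(MSE/Sₓₓ) = √(2595.07/1532.7) = 1.30121.
t = (-2.2332 − (-1.3804)) / 1.30121 = -0.6554.
df = n − 2 = 134.
One-sided p ≈ 0.2567, which is ≥ 0.02, so fail to reject H₀.
The data do not give significant evidence that the true slope on weekly training distance is below -1.3804 minutes per unit.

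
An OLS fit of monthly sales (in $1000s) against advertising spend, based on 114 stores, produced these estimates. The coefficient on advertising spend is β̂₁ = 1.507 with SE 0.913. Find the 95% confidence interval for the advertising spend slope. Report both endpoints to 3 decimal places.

(-0.302, 3.316)

df = n − 2 = 114 − 2 = 112.
t* = t_{0.025, 112} = 1.981372.
Margin = t* × SE = 1.981372 × 0.913 = 1.80899.
CI: 1.507 ± 1.80899 → (-0.302, 3.316).
With 95% confidence, each one-unit increase in advertising spend is associated with a change of between -0.302 and 3.316 $1000s in monthly sales.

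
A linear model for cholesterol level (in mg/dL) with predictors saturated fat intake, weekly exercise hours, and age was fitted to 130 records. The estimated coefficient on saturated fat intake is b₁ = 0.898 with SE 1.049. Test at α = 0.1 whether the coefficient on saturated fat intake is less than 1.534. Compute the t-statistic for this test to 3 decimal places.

H₀: β₁ = 1.534 vs H₁: β₁ < 1.534.
t = (b₁ − β₁⁰)/SE = (0.898 − 1.534) / 1.049 = -0.606.
df = n − k − 1 = 130 − 3 − 1 = 126.
One-sided p ≈ 0.2727, which is ≥ 0.1, so fail to reject H₀.
The data do not give significant evidence that the true slope on saturated fat intake is below 1.534 mg/dL per unit, holding the other predictors fixed.

t = -0.606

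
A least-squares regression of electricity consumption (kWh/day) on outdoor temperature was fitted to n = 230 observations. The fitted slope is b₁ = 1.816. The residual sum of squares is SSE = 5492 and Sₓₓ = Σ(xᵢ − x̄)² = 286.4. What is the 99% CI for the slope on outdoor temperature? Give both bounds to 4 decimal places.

MSE = SSE/(n − 2) = 5492/228 = 24.0877.
SE(b₁) = √(MSE/Sₓₓ) = √(24.0877/286.4) = 0.290009.
df = n − 2 = 228.
t* = t_{0.005, 228} = 2.597564.
Margin = t* × SE = 2.597564 × 0.290009 = 0.753317.
CI: 1.816 ± 0.753317 → (1.0627, 2.5693).
With 99% confidence, each one-unit increase in outdoor temperature is associated with a change of between 1.0627 and 2.5693 kWh/day in electricity consumption.

(1.0627, 2.5693)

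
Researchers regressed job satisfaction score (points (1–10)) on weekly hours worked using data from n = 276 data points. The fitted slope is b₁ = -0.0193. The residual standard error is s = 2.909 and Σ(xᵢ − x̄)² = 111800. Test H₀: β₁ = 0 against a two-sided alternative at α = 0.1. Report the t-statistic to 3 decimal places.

SE(b₁) = s/√Sₓₓ = 2.909/√111800 = 0.00870007.
t = -0.0193 / 0.00870007 = -2.218.
df = n − 2 = 274.
Two-sided p ≈ 0.0273, which is < 0.1, so reject H₀.
There is evidence that weekly hours worked is associated with job satisfaction score.

t = -2.218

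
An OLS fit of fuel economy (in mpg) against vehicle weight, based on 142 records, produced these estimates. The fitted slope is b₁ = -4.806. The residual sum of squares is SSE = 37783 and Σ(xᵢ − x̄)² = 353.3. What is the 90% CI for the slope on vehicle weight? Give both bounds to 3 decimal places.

MSE = SSE/(n − 2) = 37783/140 = 269.879.
SE(b₁) = √(MSE/Sₓₓ) = √(269.879/353.3) = 0.874002.
df = n − 2 = 140.
t* = t_{0.05, 140} = 1.655811.
Margin = t* × SE = 1.655811 × 0.874002 = 1.44718.
CI: -4.806 ± 1.44718 → (-6.253, -3.359).
With 90% confidence, each one-unit increase in vehicle weight is associated with a change of between -6.253 and -3.359 mpg in fuel economy.

(-6.253, -3.359)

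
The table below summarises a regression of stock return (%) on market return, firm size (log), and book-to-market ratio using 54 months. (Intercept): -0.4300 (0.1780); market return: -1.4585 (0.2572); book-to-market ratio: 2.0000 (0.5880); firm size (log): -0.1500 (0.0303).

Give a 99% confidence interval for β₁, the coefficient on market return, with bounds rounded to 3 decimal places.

Read off: b = -1.4585, SE = 0.2572 for market return.
df = n − k − 1 = 54 − 3 − 1 = 50.
t* = t_{0.005, 50} = 2.677793.
Margin = t* × SE = 2.677793 × 0.2572 = 0.68873.
CI: -1.4585 ± 0.68873 → (-2.147, -0.770).

(-2.147, -0.770)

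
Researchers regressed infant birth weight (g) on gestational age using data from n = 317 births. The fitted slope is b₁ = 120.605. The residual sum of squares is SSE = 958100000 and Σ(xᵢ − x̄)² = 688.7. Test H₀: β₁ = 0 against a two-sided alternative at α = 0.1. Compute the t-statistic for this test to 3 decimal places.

MSE = SSE/(n − 2) = 958100000/315 = 3.04159e+06.
SE(b₁) = √(MSE/Sₓₓ) = √(3.04159e+06/688.7) = 66.4561.
t = 120.605 / 66.4561 = 1.815.
df = n − 2 = 315.
Two-sided p ≈ 0.0705, which is < 0.1, so reject H₀.
There is evidence that gestational age is associated with infant birth weight.

t = 1.815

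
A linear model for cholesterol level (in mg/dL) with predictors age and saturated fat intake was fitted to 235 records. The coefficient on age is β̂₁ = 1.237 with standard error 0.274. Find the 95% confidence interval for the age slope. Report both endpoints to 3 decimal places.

df = n − k − 1 = 235 − 2 − 1 = 232.
t* = t_{0.025, 232} = 1.970242.
Margin = t* × SE = 1.970242 × 0.274 = 0.53985.
CI: 1.237 ± 0.53985 → (0.697, 1.777).
With 95% confidence, each one-unit increase in age is associated with a change of between 0.697 and 1.777 mg/dL in cholesterol level, holding the other predictors fixed.

(0.697, 1.777)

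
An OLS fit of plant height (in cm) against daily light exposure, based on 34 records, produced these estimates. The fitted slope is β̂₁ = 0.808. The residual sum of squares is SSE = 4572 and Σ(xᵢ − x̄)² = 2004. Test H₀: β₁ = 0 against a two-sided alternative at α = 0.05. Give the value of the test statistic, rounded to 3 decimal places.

t = 3.026

MSE = SSE/(n − 2) = 4572/32 = 142.875.
SE(β̂₁) = √(MSE/Sₓₓ) = √(142.875/2004) = 0.267011.
t = 0.808 / 0.267011 = 3.026.
df = n − 2 = 32.
Two-sided p ≈ 0.0049, which is < 0.05, so reject H₀.
There is evidence that daily light exposure is associated with plant height.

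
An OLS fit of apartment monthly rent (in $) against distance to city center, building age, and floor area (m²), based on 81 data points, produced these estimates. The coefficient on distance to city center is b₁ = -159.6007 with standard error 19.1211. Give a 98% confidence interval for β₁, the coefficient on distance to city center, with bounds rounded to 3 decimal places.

df = n − k − 1 = 81 − 3 − 1 = 77.
t* = t_{0.01, 77} = 2.375757.
Margin = t* × SE = 2.375757 × 19.1211 = 45.42709.
CI: -159.6007 ± 45.42709 → (-205.028, -114.174).
With 98% confidence, each one-unit increase in distance to city center is associated with a change of between -205.028 and -114.174 $ in apartment monthly rent, holding the other predictors fixed.

(-205.028, -114.174)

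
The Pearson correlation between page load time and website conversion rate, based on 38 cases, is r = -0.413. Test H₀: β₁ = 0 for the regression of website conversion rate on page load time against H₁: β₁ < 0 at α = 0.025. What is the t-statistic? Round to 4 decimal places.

t = -2.7209

t = r·√(n − 2)/√(1 − r²) = -0.413·√36/√0.829431 = -2.7209.
df = n − 2 = 36.
One-sided p ≈ 0.0050, which is < 0.025, so reject H₀.
There is evidence of a linear association between page load time and website conversion rate.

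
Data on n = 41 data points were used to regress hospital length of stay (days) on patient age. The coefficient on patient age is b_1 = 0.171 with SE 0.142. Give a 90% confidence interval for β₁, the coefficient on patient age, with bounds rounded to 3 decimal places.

(-0.068, 0.410)

df = n − 2 = 41 − 2 = 39.
t* = t_{0.05, 39} = 1.684875.
Margin = t* × SE = 1.684875 × 0.142 = 0.23925.
CI: 0.171 ± 0.23925 → (-0.068, 0.410).
With 90% confidence, each one-unit increase in patient age is associated with a change of between -0.068 and 0.410 days in hospital length of stay.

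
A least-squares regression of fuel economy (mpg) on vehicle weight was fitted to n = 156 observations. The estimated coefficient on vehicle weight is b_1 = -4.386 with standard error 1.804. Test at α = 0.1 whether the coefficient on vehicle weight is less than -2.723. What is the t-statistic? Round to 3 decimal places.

t = -0.922

H₀: β₁ = -2.723 vs H₁: β₁ < -2.723.
t = (b_1 − β₁⁰)/SE = (-4.386 − (-2.723)) / 1.804 = -0.922.
df = n − 2 = 156 − 2 = 154.
One-sided p ≈ 0.1790, which is ≥ 0.1, so fail to reject H₀.
The data do not give significant evidence that the true slope on vehicle weight is below -2.723 mpg per unit.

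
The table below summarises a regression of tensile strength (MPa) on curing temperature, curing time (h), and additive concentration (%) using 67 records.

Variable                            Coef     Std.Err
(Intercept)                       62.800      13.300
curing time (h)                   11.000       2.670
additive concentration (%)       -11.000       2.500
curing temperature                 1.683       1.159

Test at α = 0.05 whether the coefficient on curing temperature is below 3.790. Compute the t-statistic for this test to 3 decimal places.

Read off: b = 1.683, SE = 1.159 for curing temperature.
H₀: β₁ = 3.790 vs H₁: β₁ < 3.790.
t = (1.683 − 3.790) / 1.159 = -1.818.
df = n − k − 1 = 67 − 3 − 1 = 63.
One-sided p ≈ 0.0369, which is < 0.05, so reject H₀.
There is evidence that the true slope on curing temperature is below 3.790 MPa per unit, holding the other predictors fixed.

t = -1.818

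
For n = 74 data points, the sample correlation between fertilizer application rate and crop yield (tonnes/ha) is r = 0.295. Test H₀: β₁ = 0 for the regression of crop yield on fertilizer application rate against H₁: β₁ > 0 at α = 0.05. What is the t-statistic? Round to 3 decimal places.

t = 2.620

t = r·√(n − 2)/√(1 − r²) = 0.295·√72/√0.912975 = 2.620.
df = n − 2 = 72.
One-sided p ≈ 0.0054, which is < 0.05, so reject H₀.
There is evidence of a linear association between fertilizer application rate and crop yield.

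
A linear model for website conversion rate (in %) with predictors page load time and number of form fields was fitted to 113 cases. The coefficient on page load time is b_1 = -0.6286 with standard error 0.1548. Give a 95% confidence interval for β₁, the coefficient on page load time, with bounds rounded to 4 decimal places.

(-0.9354, -0.3218)

df = n − k − 1 = 113 − 2 − 1 = 110.
t* = t_{0.025, 110} = 1.981765.
Margin = t* × SE = 1.981765 × 0.1548 = 0.306777.
CI: -0.6286 ± 0.306777 → (-0.9354, -0.3218).
With 95% confidence, each one-unit increase in page load time is associated with a change of between -0.9354 and -0.3218 % in website conversion rate, holding the other predictors fixed.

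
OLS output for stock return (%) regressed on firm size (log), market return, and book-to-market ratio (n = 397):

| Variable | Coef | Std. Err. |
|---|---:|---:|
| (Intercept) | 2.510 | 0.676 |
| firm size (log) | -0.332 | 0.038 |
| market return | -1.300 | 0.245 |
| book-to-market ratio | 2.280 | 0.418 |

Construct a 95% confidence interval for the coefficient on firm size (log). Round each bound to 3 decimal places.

(-0.407, -0.257)

Read off: b = -0.332, SE = 0.038 for firm size (log).
df = n − k − 1 = 397 − 3 − 1 = 393.
t* = t_{0.025, 393} = 1.966019.
Margin = t* × SE = 1.966019 × 0.038 = 0.07471.
CI: -0.332 ± 0.07471 → (-0.407, -0.257).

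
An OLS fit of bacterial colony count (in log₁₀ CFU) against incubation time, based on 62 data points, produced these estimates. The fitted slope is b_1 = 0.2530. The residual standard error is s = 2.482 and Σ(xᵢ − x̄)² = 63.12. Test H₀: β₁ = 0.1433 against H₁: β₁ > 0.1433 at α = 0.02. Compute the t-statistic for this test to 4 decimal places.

SE(b_1) = s/√Sₓₓ = 2.482/√63.12 = 0.312405.
t = (0.2530 − 0.1433) / 0.312405 = 0.3511.
df = n − 2 = 60.
One-sided p ≈ 0.3634, which is ≥ 0.02, so fail to reject H₀.
The data do not give significant evidence that the true slope on incubation time exceeds 0.1433 log₁₀ CFU per unit.

t = 0.3511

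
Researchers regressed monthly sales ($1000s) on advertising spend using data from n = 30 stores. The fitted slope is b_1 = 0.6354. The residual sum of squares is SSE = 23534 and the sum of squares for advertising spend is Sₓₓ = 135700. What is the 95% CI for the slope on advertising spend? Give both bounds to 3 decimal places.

(0.474, 0.797)

MSE = SSE/(n − 2) = 23534/28 = 840.5.
SE(b_1) = √(MSE/Sₓₓ) = √(840.5/135700) = 0.0787008.
df = n − 2 = 28.
t* = t_{0.025, 28} = 2.048407.
Margin = t* × SE = 2.048407 × 0.0787008 = 0.16121.
CI: 0.6354 ± 0.16121 → (0.474, 0.797).
With 95% confidence, each one-unit increase in advertising spend is associated with a change of between 0.474 and 0.797 $1000s in monthly sales.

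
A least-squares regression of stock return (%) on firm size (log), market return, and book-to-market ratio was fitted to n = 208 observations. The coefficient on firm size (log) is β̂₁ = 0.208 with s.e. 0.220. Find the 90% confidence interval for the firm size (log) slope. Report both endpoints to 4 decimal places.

df = n − k − 1 = 208 − 3 − 1 = 204.
t* = t_{0.05, 204} = 1.652357.
Margin = t* × SE = 1.652357 × 0.220 = 0.363519.
CI: 0.208 ± 0.363519 → (-0.1555, 0.5715).
With 90% confidence, each one-unit increase in firm size (log) is associated with a change of between -0.1555 and 0.5715 % in stock return, holding the other predictors fixed.

(-0.1555, 0.5715)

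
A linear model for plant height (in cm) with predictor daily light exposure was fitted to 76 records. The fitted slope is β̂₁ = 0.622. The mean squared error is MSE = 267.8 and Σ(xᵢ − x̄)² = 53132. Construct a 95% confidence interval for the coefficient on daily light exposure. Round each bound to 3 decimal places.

(0.481, 0.763)

SE(β̂₁) = √(MSE/Sₓₓ) = √(267.8/53132) = 0.0709949.
df = n − 2 = 74.
t* = t_{0.025, 74} = 1.992543.
Margin = t* × SE = 1.992543 × 0.0709949 = 0.14146.
CI: 0.622 ± 0.14146 → (0.481, 0.763).
With 95% confidence, each one-unit increase in daily light exposure is associated with a change of between 0.481 and 0.763 cm in plant height.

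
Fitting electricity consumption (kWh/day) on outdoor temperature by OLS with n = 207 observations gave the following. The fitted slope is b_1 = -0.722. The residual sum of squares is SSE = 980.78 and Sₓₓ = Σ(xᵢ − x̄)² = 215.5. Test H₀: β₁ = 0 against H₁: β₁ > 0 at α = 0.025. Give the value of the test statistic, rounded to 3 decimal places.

t = -4.846

MSE = SSE/(n − 2) = 980.78/205 = 4.78429.
SE(b_1) = √(MSE/Sₓₓ) = √(4.78429/215.5) = 0.149.
t = -0.722 / 0.149 = -4.846.
df = n − 2 = 205.
One-sided p ≈ 1.0000, which is ≥ 0.025, so fail to reject H₀.
The data do not give significant evidence that the true slope on outdoor temperature is positive.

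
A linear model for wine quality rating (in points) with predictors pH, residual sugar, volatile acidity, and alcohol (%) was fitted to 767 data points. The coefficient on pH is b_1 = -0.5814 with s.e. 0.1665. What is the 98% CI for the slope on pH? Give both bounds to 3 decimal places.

df = n − k − 1 = 767 − 4 − 1 = 762.
t* = t_{0.01, 762} = 2.331252.
Margin = t* × SE = 2.331252 × 0.1665 = 0.38815.
CI: -0.5814 ± 0.38815 → (-0.970, -0.193).
With 98% confidence, each one-unit increase in pH is associated with a change of between -0.970 and -0.193 points in wine quality rating, holding the other predictors fixed.

(-0.970, -0.193)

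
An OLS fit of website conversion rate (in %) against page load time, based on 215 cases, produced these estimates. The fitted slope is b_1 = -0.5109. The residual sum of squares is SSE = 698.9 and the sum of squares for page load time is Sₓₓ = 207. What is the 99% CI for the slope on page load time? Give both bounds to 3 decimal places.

MSE = SSE/(n − 2) = 698.9/213 = 3.28122.
SE(b_1) = √(MSE/Sₓₓ) = √(3.28122/207) = 0.125902.
df = n − 2 = 213.
t* = t_{0.005, 213} = 2.599108.
Margin = t* × SE = 2.599108 × 0.125902 = 0.32723.
CI: -0.5109 ± 0.32723 → (-0.838, -0.184).
With 99% confidence, each one-unit increase in page load time is associated with a change of between -0.838 and -0.184 % in website conversion rate.

(-0.838, -0.184)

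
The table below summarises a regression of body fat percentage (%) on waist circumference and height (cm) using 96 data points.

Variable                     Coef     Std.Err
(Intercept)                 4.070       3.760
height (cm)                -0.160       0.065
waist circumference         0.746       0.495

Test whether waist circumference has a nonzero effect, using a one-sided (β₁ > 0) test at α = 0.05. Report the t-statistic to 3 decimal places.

t = 1.507

Read off: b = 0.746, SE = 0.495 for waist circumference.
H₀: β₁ = 0 vs H₁: β₁ > 0.
t = 0.746 / 0.495 = 1.507.
df = n − k − 1 = 96 − 2 − 1 = 93.
One-sided p ≈ 0.0676, which is ≥ 0.05, so fail to reject H₀.
The data do not give significant evidence that the true slope on waist circumference is positive, holding the other predictors fixed.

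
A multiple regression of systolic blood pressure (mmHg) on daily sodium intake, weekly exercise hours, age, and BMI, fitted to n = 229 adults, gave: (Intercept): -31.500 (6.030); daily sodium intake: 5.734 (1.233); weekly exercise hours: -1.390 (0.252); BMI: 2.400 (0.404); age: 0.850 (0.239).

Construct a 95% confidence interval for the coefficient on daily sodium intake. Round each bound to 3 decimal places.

(3.304, 8.164)

Read off: b = 5.734, SE = 1.233 for daily sodium intake.
df = n − k − 1 = 229 − 4 − 1 = 224.
t* = t_{0.025, 224} = 1.970611.
Margin = t* × SE = 1.970611 × 1.233 = 2.42976.
CI: 5.734 ± 2.42976 → (3.304, 8.164).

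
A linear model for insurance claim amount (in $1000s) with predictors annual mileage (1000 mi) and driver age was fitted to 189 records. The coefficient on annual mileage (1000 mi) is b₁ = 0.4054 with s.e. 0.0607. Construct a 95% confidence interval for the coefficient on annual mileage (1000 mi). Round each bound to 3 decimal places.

df = n − k − 1 = 189 − 2 − 1 = 186.
t* = t_{0.025, 186} = 1.9728.
Margin = t* × SE = 1.9728 × 0.0607 = 0.11975.
CI: 0.4054 ± 0.11975 → (0.286, 0.525).
With 95% confidence, each one-unit increase in annual mileage (1000 mi) is associated with a change of between 0.286 and 0.525 $1000s in insurance claim amount, holding the other predictors fixed.

(0.286, 0.525)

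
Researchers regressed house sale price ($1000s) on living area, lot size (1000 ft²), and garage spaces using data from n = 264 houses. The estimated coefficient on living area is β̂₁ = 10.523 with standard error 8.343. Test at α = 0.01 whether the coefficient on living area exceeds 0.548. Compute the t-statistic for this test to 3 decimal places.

t = 1.196

H₀: β₁ = 0.548 vs H₁: β₁ > 0.548.
t = (β̂₁ − β₁⁰)/SE = (10.523 − 0.548) / 8.343 = 1.196.
df = n − k − 1 = 264 − 3 − 1 = 260.
One-sided p ≈ 0.1165, which is ≥ 0.01, so fail to reject H₀.
The data do not give significant evidence that the true slope on living area exceeds 0.548 $1000s per unit, holding the other predictors fixed.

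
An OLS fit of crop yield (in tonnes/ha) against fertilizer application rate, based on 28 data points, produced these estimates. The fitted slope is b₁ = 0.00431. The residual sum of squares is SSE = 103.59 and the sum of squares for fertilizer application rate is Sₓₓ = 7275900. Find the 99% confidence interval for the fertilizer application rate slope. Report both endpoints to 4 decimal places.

MSE = SSE/(n − 2) = 103.59/26 = 3.98423.
SE(b₁) = √(MSE/Sₓₓ) = √(3.98423/7275900) = 0.000739995.
df = n − 2 = 26.
t* = t_{0.005, 26} = 2.778715.
Margin = t* × SE = 2.778715 × 0.000739995 = 0.002056.
CI: 0.00431 ± 0.002056 → (0.0023, 0.0064).
With 99% confidence, each one-unit increase in fertilizer application rate is associated with a change of between 0.0023 and 0.0064 tonnes/ha in crop yield.

(0.0023, 0.0064)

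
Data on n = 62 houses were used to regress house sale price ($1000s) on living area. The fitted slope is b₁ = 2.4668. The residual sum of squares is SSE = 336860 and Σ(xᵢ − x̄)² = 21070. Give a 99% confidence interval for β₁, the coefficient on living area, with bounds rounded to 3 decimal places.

MSE = SSE/(n − 2) = 336860/60 = 5614.33.
SE(b₁) = √(MSE/Sₓₓ) = √(5614.33/21070) = 0.516199.
df = n − 2 = 60.
t* = t_{0.005, 60} = 2.660283.
Margin = t* × SE = 2.660283 × 0.516199 = 1.37323.
CI: 2.4668 ± 1.37323 → (1.094, 3.840).
With 99% confidence, each one-unit increase in living area is associated with a change of between 1.094 and 3.840 $1000s in house sale price.

(1.094, 3.840)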